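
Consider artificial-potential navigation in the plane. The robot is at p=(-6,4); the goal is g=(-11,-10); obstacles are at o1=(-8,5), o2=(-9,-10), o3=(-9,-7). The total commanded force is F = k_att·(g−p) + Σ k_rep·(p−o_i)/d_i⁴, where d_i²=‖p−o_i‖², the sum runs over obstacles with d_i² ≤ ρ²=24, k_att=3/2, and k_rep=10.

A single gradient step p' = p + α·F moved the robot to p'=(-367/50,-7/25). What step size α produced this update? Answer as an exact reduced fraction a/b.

α = 1/5

F_att = 3/2·(g−p) = 3/2·(-5,-14) = (-7.5000,-21.0000)
o1: d²=5 ≤ ρ²=24; F_rep = 10·(2,-1)/5² = (0.8000,-0.4000)
o2: d²=205 > ρ²=24 → inactive
o3: d²=130 > ρ²=24 → inactive
F = F_att + ΣF_rep = (-6.7000,-21.4000)
Δp = p'−p = (-1.3400,-4.2800); α = Δx/Fx = (-67/50) / (-67/10) = 1/5
check: Δy/Fy = (-107/25) / (-107/5) = 1/5 ✓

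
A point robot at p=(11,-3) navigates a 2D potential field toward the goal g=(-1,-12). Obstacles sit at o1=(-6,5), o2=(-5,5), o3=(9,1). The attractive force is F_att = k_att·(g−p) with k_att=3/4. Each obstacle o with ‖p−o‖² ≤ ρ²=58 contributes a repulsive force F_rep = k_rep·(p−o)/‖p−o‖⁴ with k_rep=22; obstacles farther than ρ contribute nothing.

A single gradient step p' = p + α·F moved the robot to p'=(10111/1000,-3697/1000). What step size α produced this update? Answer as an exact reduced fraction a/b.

F_att = 3/4·(g−p) = 3/4·(-12,-9) = (-9.0000,-6.7500)
o1: d²=353 > ρ²=58 → inactive
o2: d²=320 > ρ²=58 → inactive
o3: d²=20 ≤ ρ²=58; F_rep = 22·(2,-4)/20² = (0.1100,-0.2200)
F = F_att + ΣF_rep = (-8.8900,-6.9700)
Δp = p'−p = (-0.8890,-0.6970); α = Δx/Fx = (-889/1000) / (-889/100) = 1/10
check: Δy/Fy = (-697/1000) / (-697/100) = 1/10 ✓

α = 1/10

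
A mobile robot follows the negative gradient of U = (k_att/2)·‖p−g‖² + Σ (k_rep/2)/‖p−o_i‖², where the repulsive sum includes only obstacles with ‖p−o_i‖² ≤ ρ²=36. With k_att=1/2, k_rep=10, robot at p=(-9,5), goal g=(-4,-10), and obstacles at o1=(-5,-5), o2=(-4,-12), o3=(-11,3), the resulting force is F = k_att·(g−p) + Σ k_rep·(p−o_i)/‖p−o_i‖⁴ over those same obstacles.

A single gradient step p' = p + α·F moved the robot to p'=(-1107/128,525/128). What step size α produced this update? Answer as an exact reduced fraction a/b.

F_att = 1/2·(g−p) = 1/2·(5,-15) = (2.5000,-7.5000)
o1: d²=116 > ρ²=36 → inactive
o2: d²=314 > ρ²=36 → inactive
o3: d²=8 ≤ ρ²=36; F_rep = 10·(2,2)/8² = (0.3125,0.3125)
F = F_att + ΣF_rep = (2.8125,-7.1875)
Δp = p'−p = (0.3516,-0.8984); α = Δx/Fx = (45/128) / (45/16) = 1/8
check: Δy/Fy = (-115/128) / (-115/16) = 1/8 ✓

α = 1/8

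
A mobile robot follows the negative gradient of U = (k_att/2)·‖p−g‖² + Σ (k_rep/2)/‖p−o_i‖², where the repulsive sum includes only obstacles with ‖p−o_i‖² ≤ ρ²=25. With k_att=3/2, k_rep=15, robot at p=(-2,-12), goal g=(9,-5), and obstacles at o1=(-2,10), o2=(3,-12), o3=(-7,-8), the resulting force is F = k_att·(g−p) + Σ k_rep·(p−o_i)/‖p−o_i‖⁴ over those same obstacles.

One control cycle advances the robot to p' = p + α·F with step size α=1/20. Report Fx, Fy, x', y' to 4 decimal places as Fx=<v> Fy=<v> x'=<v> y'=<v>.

Fx=16.3800 Fy=10.5000 x'=-1.1810 y'=-11.4750

F_att = 3/2·(g−p) = 3/2·(11,7) = (16.5000,10.5000)
o1: d²=484 > ρ²=25 → inactive
o2: d²=25 ≤ ρ²=25; F_rep = 15·(-5,0)/25² = (-0.1200,0.0000)
o3: d²=41 > ρ²=25 → inactive
F = F_att + ΣF_rep = (16.3800,10.5000)
p' = p + 1/20·F = (-1.1810,-11.4750)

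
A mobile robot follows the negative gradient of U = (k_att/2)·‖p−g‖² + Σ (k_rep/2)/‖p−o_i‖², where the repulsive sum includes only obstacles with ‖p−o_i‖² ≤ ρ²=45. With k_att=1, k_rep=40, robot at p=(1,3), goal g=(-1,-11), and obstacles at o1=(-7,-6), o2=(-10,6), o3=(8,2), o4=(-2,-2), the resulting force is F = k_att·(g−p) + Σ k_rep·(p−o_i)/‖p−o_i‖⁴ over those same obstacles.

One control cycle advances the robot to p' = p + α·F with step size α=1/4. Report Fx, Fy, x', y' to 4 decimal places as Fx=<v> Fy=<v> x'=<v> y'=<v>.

F_att = 1·(g−p) = 1·(-2,-14) = (-2.0000,-14.0000)
o1: d²=145 > ρ²=45 → inactive
o2: d²=130 > ρ²=45 → inactive
o3: d²=50 > ρ²=45 → inactive
o4: d²=34 ≤ ρ²=45; F_rep = 40·(3,5)/34² = (0.1038,0.1730)
F = F_att + ΣF_rep = (-1.8962,-13.8270)
p' = p + 1/4·F = (0.5260,-0.4567)

Fx=-1.8962 Fy=-13.8270 x'=0.5260 y'=-0.4567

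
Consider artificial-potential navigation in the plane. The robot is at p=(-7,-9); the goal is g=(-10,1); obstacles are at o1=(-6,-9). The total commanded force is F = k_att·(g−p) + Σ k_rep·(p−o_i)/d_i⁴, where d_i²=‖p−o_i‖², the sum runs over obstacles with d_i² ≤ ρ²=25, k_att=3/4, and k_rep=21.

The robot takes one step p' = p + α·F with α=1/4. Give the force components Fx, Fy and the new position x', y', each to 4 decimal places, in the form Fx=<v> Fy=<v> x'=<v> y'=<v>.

F_att = 3/4·(g−p) = 3/4·(-3,10) = (-2.2500,7.5000)
o1: d²=1 ≤ ρ²=25; F_rep = 21·(-1,0)/1² = (-21.0000,0.0000)
F = F_att + ΣF_rep = (-23.2500,7.5000)
p' = p + 1/4·F = (-12.8125,-7.1250)

Fx=-23.2500 Fy=7.5000 x'=-12.8125 y'=-7.1250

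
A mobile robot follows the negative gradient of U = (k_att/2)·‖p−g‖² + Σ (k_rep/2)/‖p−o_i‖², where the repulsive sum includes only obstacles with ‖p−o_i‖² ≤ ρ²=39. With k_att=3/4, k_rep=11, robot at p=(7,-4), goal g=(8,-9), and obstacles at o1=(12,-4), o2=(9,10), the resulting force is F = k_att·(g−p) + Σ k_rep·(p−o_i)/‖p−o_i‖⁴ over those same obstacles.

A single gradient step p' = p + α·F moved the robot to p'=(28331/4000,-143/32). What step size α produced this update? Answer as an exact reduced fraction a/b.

α = 1/8

F_att = 3/4·(g−p) = 3/4·(1,-5) = (0.7500,-3.7500)
o1: d²=25 ≤ ρ²=39; F_rep = 11·(-5,0)/25² = (-0.0880,0.0000)
o2: d²=200 > ρ²=39 → inactive
F = F_att + ΣF_rep = (0.6620,-3.7500)
Δp = p'−p = (0.0828,-0.4688); α = Δx/Fx = (331/4000) / (331/500) = 1/8
check: Δy/Fy = (-15/32) / (-15/4) = 1/8 ✓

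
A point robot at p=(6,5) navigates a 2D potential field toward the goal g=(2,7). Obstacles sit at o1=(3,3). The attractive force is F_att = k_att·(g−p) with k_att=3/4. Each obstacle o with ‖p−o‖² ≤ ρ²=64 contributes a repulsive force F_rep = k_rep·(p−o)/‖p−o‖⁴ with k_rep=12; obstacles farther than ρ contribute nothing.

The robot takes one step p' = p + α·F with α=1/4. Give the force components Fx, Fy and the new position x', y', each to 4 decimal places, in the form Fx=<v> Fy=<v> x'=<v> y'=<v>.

Fx=-2.7870 Fy=1.6420 x'=5.3033 y'=5.4105

F_att = 3/4·(g−p) = 3/4·(-4,2) = (-3.0000,1.5000)
o1: d²=13 ≤ ρ²=64; F_rep = 12·(3,2)/13² = (0.2130,0.1420)
F = F_att + ΣF_rep = (-2.7870,1.6420)
p' = p + 1/4·F = (5.3033,5.4105)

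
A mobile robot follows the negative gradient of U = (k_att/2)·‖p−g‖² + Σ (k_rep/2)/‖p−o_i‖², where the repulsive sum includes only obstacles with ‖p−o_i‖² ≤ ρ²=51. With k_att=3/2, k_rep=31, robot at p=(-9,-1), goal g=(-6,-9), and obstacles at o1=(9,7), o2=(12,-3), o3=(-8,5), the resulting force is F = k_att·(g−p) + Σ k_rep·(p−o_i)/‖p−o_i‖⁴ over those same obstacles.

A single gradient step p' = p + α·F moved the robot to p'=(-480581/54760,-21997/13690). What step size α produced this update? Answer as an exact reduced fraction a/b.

F_att = 3/2·(g−p) = 3/2·(3,-8) = (4.5000,-12.0000)
o1: d²=388 > ρ²=51 → inactive
o2: d²=445 > ρ²=51 → inactive
o3: d²=37 ≤ ρ²=51; F_rep = 31·(-1,-6)/37² = (-0.0226,-0.1359)
F = F_att + ΣF_rep = (4.4774,-12.1359)
Δp = p'−p = (0.2239,-0.6068); α = Δx/Fx = (12259/54760) / (12259/2738) = 1/20
check: Δy/Fy = (-8307/13690) / (-16614/1369) = 1/20 ✓

α = 1/20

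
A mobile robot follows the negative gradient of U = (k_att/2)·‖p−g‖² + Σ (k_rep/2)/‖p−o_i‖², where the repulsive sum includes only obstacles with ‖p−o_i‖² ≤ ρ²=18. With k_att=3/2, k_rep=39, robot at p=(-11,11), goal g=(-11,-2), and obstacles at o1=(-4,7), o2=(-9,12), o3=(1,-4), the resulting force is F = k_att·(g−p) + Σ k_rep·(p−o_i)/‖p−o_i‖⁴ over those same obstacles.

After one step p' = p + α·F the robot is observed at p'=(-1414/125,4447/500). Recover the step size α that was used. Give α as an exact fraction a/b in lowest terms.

F_att = 3/2·(g−p) = 3/2·(0,-13) = (0.0000,-19.5000)
o1: d²=65 > ρ²=18 → inactive
o2: d²=5 ≤ ρ²=18; F_rep = 39·(-2,-1)/5² = (-3.1200,-1.5600)
o3: d²=369 > ρ²=18 → inactive
F = F_att + ΣF_rep = (-3.1200,-21.0600)
Δp = p'−p = (-0.3120,-2.1060); α = Δx/Fx = (-39/125) / (-78/25) = 1/10
check: Δy/Fy = (-1053/500) / (-1053/50) = 1/10 ✓

α = 1/10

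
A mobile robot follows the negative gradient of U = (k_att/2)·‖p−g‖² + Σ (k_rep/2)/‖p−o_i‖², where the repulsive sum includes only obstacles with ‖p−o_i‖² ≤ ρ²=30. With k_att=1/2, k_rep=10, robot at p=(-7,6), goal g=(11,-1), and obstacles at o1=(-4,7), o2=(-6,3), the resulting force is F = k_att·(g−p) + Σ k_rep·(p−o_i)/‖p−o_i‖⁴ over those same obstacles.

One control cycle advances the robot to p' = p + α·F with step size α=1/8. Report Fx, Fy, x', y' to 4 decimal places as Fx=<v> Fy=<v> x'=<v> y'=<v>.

Fx=8.6000 Fy=-3.3000 x'=-5.9250 y'=5.5875

F_att = 1/2·(g−p) = 1/2·(18,-7) = (9.0000,-3.5000)
o1: d²=10 ≤ ρ²=30; F_rep = 10·(-3,-1)/10² = (-0.3000,-0.1000)
o2: d²=10 ≤ ρ²=30; F_rep = 10·(-1,3)/10² = (-0.1000,0.3000)
F = F_att + ΣF_rep = (8.6000,-3.3000)
p' = p + 1/8·F = (-5.9250,5.5875)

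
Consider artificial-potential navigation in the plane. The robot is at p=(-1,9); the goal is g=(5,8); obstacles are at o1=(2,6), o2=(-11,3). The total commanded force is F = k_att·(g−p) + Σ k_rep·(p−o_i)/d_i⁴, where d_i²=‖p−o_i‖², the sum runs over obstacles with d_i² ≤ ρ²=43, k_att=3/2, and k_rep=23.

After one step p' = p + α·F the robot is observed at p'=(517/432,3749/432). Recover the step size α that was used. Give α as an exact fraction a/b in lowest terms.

F_att = 3/2·(g−p) = 3/2·(6,-1) = (9.0000,-1.5000)
o1: d²=18 ≤ ρ²=43; F_rep = 23·(-3,3)/18² = (-0.2130,0.2130)
o2: d²=136 > ρ²=43 → inactive
F = F_att + ΣF_rep = (8.7870,-1.2870)
Δp = p'−p = (2.1968,-0.3218); α = Δx/Fx = (949/432) / (949/108) = 1/4
check: Δy/Fy = (-139/432) / (-139/108) = 1/4 ✓

α = 1/4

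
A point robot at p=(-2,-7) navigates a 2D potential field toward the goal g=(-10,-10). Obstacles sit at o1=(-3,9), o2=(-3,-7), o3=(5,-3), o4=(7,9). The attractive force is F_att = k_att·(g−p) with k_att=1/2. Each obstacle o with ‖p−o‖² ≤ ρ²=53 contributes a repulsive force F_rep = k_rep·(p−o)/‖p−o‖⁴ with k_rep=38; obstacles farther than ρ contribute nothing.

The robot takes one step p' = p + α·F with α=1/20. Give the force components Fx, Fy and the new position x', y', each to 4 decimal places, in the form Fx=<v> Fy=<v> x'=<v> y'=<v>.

F_att = 1/2·(g−p) = 1/2·(-8,-3) = (-4.0000,-1.5000)
o1: d²=257 > ρ²=53 → inactive
o2: d²=1 ≤ ρ²=53; F_rep = 38·(1,0)/1² = (38.0000,0.0000)
o3: d²=65 > ρ²=53 → inactive
o4: d²=337 > ρ²=53 → inactive
F = F_att + ΣF_rep = (34.0000,-1.5000)
p' = p + 1/20·F = (-0.3000,-7.0750)

Fx=34.0000 Fy=-1.5000 x'=-0.3000 y'=-7.0750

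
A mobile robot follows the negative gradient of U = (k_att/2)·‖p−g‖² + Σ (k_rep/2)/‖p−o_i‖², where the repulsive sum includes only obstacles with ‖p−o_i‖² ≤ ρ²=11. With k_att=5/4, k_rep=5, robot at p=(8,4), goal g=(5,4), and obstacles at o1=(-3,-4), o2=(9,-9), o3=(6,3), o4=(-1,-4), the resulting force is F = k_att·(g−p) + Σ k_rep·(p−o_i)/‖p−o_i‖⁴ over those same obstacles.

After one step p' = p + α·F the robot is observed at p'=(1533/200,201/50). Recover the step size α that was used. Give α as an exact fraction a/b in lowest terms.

F_att = 5/4·(g−p) = 5/4·(-3,0) = (-3.7500,0.0000)
o1: d²=185 > ρ²=11 → inactive
o2: d²=170 > ρ²=11 → inactive
o3: d²=5 ≤ ρ²=11; F_rep = 5·(2,1)/5² = (0.4000,0.2000)
o4: d²=145 > ρ²=11 → inactive
F = F_att + ΣF_rep = (-3.3500,0.2000)
Δp = p'−p = (-0.3350,0.0200); α = Δx/Fx = (-67/200) / (-67/20) = 1/10
check: Δy/Fy = (1/50) / (1/5) = 1/10 ✓

α = 1/10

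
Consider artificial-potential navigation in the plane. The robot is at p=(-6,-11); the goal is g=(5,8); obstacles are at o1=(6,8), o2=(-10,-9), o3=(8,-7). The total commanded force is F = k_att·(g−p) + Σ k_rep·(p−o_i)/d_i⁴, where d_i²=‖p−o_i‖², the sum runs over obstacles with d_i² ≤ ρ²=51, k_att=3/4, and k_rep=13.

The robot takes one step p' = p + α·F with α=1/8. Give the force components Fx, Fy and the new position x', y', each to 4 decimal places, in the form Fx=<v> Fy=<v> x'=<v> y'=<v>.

F_att = 3/4·(g−p) = 3/4·(11,19) = (8.2500,14.2500)
o1: d²=505 > ρ²=51 → inactive
o2: d²=20 ≤ ρ²=51; F_rep = 13·(4,-2)/20² = (0.1300,-0.0650)
o3: d²=212 > ρ²=51 → inactive
F = F_att + ΣF_rep = (8.3800,14.1850)
p' = p + 1/8·F = (-4.9525,-9.2269)

Fx=8.3800 Fy=14.1850 x'=-4.9525 y'=-9.2269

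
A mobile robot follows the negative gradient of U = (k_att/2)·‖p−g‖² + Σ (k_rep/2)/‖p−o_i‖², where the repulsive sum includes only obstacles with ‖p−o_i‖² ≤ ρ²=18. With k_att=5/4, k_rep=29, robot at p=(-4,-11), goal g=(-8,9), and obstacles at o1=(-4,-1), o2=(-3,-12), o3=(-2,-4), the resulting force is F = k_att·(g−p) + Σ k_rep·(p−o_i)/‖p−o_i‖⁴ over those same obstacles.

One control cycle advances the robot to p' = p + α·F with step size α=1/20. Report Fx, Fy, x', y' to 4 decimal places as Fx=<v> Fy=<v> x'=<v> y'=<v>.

Fx=-12.2500 Fy=32.2500 x'=-4.6125 y'=-9.3875

F_att = 5/4·(g−p) = 5/4·(-4,20) = (-5.0000,25.0000)
o1: d²=100 > ρ²=18 → inactive
o2: d²=2 ≤ ρ²=18; F_rep = 29·(-1,1)/2² = (-7.2500,7.2500)
o3: d²=53 > ρ²=18 → inactive
F = F_att + ΣF_rep = (-12.2500,32.2500)
p' = p + 1/20·F = (-4.6125,-9.3875)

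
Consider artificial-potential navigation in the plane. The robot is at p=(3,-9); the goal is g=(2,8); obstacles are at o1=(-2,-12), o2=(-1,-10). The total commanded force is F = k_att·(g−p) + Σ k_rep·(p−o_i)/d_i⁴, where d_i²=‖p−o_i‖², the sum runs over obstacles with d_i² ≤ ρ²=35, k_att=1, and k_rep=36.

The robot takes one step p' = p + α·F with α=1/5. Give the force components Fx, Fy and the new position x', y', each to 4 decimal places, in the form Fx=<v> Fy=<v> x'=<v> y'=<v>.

F_att = 1·(g−p) = 1·(-1,17) = (-1.0000,17.0000)
o1: d²=34 ≤ ρ²=35; F_rep = 36·(5,3)/34² = (0.1557,0.0934)
o2: d²=17 ≤ ρ²=35; F_rep = 36·(4,1)/17² = (0.4983,0.1246)
F = F_att + ΣF_rep = (-0.3460,17.2180)
p' = p + 1/5·F = (2.9308,-5.5564)

Fx=-0.3460 Fy=17.2180 x'=2.9308 y'=-5.5564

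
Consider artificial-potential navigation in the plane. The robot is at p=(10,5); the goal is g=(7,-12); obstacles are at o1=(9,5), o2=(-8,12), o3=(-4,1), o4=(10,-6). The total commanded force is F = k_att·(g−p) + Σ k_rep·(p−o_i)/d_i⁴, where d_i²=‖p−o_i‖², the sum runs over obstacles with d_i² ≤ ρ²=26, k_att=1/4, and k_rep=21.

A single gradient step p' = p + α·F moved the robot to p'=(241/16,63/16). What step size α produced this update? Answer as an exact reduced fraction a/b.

α = 1/4

F_att = 1/4·(g−p) = 1/4·(-3,-17) = (-0.7500,-4.2500)
o1: d²=1 ≤ ρ²=26; F_rep = 21·(1,0)/1² = (21.0000,0.0000)
o2: d²=373 > ρ²=26 → inactive
o3: d²=212 > ρ²=26 → inactive
o4: d²=121 > ρ²=26 → inactive
F = F_att + ΣF_rep = (20.2500,-4.2500)
Δp = p'−p = (5.0625,-1.0625); α = Δx/Fx = (81/16) / (81/4) = 1/4
check: Δy/Fy = (-17/16) / (-17/4) = 1/4 ✓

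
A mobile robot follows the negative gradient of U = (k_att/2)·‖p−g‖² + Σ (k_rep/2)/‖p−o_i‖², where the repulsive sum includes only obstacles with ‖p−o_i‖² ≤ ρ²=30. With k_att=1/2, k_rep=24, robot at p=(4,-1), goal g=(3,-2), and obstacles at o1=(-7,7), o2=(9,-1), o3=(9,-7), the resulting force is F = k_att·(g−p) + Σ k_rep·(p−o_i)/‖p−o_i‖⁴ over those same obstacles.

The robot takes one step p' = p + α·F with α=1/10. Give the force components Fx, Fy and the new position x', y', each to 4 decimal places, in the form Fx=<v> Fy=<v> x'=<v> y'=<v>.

Fx=-0.6920 Fy=-0.5000 x'=3.9308 y'=-1.0500

F_att = 1/2·(g−p) = 1/2·(-1,-1) = (-0.5000,-0.5000)
o1: d²=185 > ρ²=30 → inactive
o2: d²=25 ≤ ρ²=30; F_rep = 24·(-5,0)/25² = (-0.1920,0.0000)
o3: d²=61 > ρ²=30 → inactive
F = F_att + ΣF_rep = (-0.6920,-0.5000)
p' = p + 1/10·F = (3.9308,-1.0500)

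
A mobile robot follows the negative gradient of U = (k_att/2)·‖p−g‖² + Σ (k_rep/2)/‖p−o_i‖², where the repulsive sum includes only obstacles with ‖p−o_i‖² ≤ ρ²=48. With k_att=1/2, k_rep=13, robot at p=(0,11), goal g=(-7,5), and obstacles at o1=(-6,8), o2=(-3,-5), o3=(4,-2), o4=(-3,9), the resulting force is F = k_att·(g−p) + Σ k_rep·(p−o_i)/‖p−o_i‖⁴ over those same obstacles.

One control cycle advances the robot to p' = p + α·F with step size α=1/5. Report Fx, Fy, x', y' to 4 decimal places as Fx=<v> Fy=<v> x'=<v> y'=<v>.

F_att = 1/2·(g−p) = 1/2·(-7,-6) = (-3.5000,-3.0000)
o1: d²=45 ≤ ρ²=48; F_rep = 13·(6,3)/45² = (0.0385,0.0193)
o2: d²=265 > ρ²=48 → inactive
o3: d²=185 > ρ²=48 → inactive
o4: d²=13 ≤ ρ²=48; F_rep = 13·(3,2)/13² = (0.2308,0.1538)
F = F_att + ΣF_rep = (-3.2307,-2.8269)
p' = p + 1/5·F = (-0.6461,10.4346)

Fx=-3.2307 Fy=-2.8269 x'=-0.6461 y'=10.4346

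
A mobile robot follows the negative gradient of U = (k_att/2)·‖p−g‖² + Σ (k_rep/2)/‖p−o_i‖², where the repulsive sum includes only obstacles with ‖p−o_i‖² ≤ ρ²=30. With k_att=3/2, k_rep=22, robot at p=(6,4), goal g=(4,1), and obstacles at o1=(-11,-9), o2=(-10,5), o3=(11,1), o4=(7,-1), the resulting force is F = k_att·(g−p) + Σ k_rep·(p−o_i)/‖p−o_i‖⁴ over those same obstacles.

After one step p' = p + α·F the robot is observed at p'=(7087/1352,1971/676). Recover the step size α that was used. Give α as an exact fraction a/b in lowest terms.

α = 1/4

F_att = 3/2·(g−p) = 3/2·(-2,-3) = (-3.0000,-4.5000)
o1: d²=458 > ρ²=30 → inactive
o2: d²=257 > ρ²=30 → inactive
o3: d²=34 > ρ²=30 → inactive
o4: d²=26 ≤ ρ²=30; F_rep = 22·(-1,5)/26² = (-0.0325,0.1627)
F = F_att + ΣF_rep = (-3.0325,-4.3373)
Δp = p'−p = (-0.7581,-1.0843); α = Δx/Fx = (-1025/1352) / (-1025/338) = 1/4
check: Δy/Fy = (-733/676) / (-733/169) = 1/4 ✓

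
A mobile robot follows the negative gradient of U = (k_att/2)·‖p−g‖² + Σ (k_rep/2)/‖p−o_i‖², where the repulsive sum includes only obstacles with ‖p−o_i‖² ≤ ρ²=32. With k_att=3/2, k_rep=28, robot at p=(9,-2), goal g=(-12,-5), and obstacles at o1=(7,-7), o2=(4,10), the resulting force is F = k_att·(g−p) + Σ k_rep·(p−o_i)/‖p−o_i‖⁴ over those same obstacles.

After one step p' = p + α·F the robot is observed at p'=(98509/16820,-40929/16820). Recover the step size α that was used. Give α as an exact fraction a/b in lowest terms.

α = 1/10

F_att = 3/2·(g−p) = 3/2·(-21,-3) = (-31.5000,-4.5000)
o1: d²=29 ≤ ρ²=32; F_rep = 28·(2,5)/29² = (0.0666,0.1665)
o2: d²=169 > ρ²=32 → inactive
F = F_att + ΣF_rep = (-31.4334,-4.3335)
Δp = p'−p = (-3.1433,-0.4334); α = Δx/Fx = (-52871/16820) / (-52871/1682) = 1/10
check: Δy/Fy = (-7289/16820) / (-7289/1682) = 1/10 ✓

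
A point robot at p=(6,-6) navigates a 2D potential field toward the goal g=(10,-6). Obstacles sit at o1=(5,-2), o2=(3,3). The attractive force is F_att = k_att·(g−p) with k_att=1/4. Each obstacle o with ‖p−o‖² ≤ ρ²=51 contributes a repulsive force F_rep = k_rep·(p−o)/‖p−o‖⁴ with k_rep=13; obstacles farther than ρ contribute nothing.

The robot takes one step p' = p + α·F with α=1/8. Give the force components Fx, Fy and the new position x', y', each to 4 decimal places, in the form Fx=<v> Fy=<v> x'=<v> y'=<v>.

F_att = 1/4·(g−p) = 1/4·(4,0) = (1.0000,0.0000)
o1: d²=17 ≤ ρ²=51; F_rep = 13·(1,-4)/17² = (0.0450,-0.1799)
o2: d²=90 > ρ²=51 → inactive
F = F_att + ΣF_rep = (1.0450,-0.1799)
p' = p + 1/8·F = (6.1306,-6.0225)

Fx=1.0450 Fy=-0.1799 x'=6.1306 y'=-6.0225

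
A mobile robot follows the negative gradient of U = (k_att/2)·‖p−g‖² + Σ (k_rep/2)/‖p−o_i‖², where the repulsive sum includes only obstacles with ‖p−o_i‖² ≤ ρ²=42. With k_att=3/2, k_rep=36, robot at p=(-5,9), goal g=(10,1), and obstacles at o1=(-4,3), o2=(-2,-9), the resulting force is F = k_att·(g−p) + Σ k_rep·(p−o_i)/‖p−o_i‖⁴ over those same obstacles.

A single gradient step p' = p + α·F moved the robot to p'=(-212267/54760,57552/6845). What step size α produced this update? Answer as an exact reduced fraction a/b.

α = 1/20

F_att = 3/2·(g−p) = 3/2·(15,-8) = (22.5000,-12.0000)
o1: d²=37 ≤ ρ²=42; F_rep = 36·(-1,6)/37² = (-0.0263,0.1578)
o2: d²=333 > ρ²=42 → inactive
F = F_att + ΣF_rep = (22.4737,-11.8422)
Δp = p'−p = (1.1237,-0.5921); α = Δx/Fx = (61533/54760) / (61533/2738) = 1/20
check: Δy/Fy = (-4053/6845) / (-16212/1369) = 1/20 ✓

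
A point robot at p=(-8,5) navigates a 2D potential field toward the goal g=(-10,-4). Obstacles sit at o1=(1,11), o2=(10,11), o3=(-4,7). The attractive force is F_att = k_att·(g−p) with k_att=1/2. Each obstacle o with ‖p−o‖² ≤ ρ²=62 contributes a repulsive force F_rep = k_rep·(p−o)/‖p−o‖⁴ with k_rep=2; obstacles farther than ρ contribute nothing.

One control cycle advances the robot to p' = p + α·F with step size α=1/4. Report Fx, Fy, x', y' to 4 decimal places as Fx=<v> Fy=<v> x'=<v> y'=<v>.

F_att = 1/2·(g−p) = 1/2·(-2,-9) = (-1.0000,-4.5000)
o1: d²=117 > ρ²=62 → inactive
o2: d²=360 > ρ²=62 → inactive
o3: d²=20 ≤ ρ²=62; F_rep = 2·(-4,-2)/20² = (-0.0200,-0.0100)
F = F_att + ΣF_rep = (-1.0200,-4.5100)
p' = p + 1/4·F = (-8.2550,3.8725)

Fx=-1.0200 Fy=-4.5100 x'=-8.2550 y'=3.8725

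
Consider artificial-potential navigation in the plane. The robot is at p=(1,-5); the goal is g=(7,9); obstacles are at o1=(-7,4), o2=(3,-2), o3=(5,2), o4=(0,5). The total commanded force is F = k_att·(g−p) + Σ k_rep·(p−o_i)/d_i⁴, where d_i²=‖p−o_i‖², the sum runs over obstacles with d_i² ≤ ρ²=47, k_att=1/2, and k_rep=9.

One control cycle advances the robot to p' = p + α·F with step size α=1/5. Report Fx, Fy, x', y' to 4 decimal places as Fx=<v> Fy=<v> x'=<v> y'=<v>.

F_att = 1/2·(g−p) = 1/2·(6,14) = (3.0000,7.0000)
o1: d²=145 > ρ²=47 → inactive
o2: d²=13 ≤ ρ²=47; F_rep = 9·(-2,-3)/13² = (-0.1065,-0.1598)
o3: d²=65 > ρ²=47 → inactive
o4: d²=101 > ρ²=47 → inactive
F = F_att + ΣF_rep = (2.8935,6.8402)
p' = p + 1/5·F = (1.5787,-3.6320)

Fx=2.8935 Fy=6.8402 x'=1.5787 y'=-3.6320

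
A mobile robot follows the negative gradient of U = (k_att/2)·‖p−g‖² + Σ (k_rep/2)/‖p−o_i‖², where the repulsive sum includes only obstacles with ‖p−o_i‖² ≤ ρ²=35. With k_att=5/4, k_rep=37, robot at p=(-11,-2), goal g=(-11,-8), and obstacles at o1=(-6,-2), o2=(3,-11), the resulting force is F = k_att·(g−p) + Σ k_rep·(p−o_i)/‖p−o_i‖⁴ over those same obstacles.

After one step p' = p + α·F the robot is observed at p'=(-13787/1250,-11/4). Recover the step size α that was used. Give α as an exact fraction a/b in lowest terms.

α = 1/10

F_att = 5/4·(g−p) = 5/4·(0,-6) = (0.0000,-7.5000)
o1: d²=25 ≤ ρ²=35; F_rep = 37·(-5,0)/25² = (-0.2960,0.0000)
o2: d²=277 > ρ²=35 → inactive
F = F_att + ΣF_rep = (-0.2960,-7.5000)
Δp = p'−p = (-0.0296,-0.7500); α = Δx/Fx = (-37/1250) / (-37/125) = 1/10
check: Δy/Fy = (-3/4) / (-15/2) = 1/10 ✓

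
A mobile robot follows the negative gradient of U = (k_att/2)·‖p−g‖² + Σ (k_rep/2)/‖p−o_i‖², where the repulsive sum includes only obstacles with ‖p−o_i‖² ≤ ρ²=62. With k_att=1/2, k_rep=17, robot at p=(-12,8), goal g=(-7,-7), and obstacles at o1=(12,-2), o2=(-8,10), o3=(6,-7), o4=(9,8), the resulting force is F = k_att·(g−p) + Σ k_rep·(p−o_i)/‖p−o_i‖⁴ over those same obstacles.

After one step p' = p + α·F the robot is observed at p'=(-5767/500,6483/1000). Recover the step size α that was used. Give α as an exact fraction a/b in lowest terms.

F_att = 1/2·(g−p) = 1/2·(5,-15) = (2.5000,-7.5000)
o1: d²=676 > ρ²=62 → inactive
o2: d²=20 ≤ ρ²=62; F_rep = 17·(-4,-2)/20² = (-0.1700,-0.0850)
o3: d²=549 > ρ²=62 → inactive
o4: d²=441 > ρ²=62 → inactive
F = F_att + ΣF_rep = (2.3300,-7.5850)
Δp = p'−p = (0.4660,-1.5170); α = Δx/Fx = (233/500) / (233/100) = 1/5
check: Δy/Fy = (-1517/1000) / (-1517/200) = 1/5 ✓

α = 1/5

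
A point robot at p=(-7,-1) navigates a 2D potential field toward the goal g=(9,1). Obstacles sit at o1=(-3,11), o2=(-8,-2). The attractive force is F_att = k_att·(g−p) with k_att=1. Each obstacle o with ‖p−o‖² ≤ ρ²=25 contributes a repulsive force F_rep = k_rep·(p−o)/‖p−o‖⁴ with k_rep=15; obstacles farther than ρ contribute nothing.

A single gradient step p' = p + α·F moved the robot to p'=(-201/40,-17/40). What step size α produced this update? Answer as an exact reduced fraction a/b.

α = 1/10

F_att = 1·(g−p) = 1·(16,2) = (16.0000,2.0000)
o1: d²=160 > ρ²=25 → inactive
o2: d²=2 ≤ ρ²=25; F_rep = 15·(1,1)/2² = (3.7500,3.7500)
F = F_att + ΣF_rep = (19.7500,5.7500)
Δp = p'−p = (1.9750,0.5750); α = Δx/Fx = (79/40) / (79/4) = 1/10
check: Δy/Fy = (23/40) / (23/4) = 1/10 ✓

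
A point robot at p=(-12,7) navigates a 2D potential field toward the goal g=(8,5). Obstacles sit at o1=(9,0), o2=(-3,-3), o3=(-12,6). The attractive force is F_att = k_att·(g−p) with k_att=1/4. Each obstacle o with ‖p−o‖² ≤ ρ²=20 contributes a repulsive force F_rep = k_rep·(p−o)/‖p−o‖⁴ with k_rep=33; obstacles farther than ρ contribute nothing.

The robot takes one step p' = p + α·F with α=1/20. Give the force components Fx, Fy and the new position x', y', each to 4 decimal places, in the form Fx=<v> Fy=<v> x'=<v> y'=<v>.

F_att = 1/4·(g−p) = 1/4·(20,-2) = (5.0000,-0.5000)
o1: d²=490 > ρ²=20 → inactive
o2: d²=181 > ρ²=20 → inactive
o3: d²=1 ≤ ρ²=20; F_rep = 33·(0,1)/1² = (0.0000,33.0000)
F = F_att + ΣF_rep = (5.0000,32.5000)
p' = p + 1/20·F = (-11.7500,8.6250)

Fx=5.0000 Fy=32.5000 x'=-11.7500 y'=8.6250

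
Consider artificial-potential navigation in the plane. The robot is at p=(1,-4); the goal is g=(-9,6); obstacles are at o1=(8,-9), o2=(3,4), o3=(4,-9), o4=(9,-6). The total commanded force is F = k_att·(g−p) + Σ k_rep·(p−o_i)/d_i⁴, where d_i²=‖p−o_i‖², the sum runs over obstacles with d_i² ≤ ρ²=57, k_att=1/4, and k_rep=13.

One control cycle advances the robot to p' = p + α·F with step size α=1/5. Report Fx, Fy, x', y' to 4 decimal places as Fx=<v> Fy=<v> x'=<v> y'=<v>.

F_att = 1/4·(g−p) = 1/4·(-10,10) = (-2.5000,2.5000)
o1: d²=74 > ρ²=57 → inactive
o2: d²=68 > ρ²=57 → inactive
o3: d²=34 ≤ ρ²=57; F_rep = 13·(-3,5)/34² = (-0.0337,0.0562)
o4: d²=68 > ρ²=57 → inactive
F = F_att + ΣF_rep = (-2.5337,2.5562)
p' = p + 1/5·F = (0.4933,-3.4888)

Fx=-2.5337 Fy=2.5562 x'=0.4933 y'=-3.4888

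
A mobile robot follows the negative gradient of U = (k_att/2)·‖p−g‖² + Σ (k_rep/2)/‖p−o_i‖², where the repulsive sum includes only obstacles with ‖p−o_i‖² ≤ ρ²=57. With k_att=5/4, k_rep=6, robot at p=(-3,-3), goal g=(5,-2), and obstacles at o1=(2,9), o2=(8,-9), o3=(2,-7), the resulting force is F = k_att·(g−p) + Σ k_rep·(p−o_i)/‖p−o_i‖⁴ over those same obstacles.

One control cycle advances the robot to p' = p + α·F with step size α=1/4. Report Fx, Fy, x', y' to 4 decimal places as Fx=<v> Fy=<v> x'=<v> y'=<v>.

Fx=9.9822 Fy=1.2643 x'=-0.5045 y'=-2.6839

F_att = 5/4·(g−p) = 5/4·(8,1) = (10.0000,1.2500)
o1: d²=169 > ρ²=57 → inactive
o2: d²=157 > ρ²=57 → inactive
o3: d²=41 ≤ ρ²=57; F_rep = 6·(-5,4)/41² = (-0.0178,0.0143)
F = F_att + ΣF_rep = (9.9822,1.2643)
p' = p + 1/4·F = (-0.5045,-2.6839)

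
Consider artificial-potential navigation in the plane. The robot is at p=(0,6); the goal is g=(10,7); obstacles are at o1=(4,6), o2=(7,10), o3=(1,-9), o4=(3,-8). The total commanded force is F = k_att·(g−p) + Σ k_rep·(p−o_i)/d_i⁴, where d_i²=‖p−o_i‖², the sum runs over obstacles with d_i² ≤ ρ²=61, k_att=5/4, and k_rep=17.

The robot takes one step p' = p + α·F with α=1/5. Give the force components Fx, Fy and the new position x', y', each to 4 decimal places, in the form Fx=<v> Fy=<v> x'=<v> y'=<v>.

F_att = 5/4·(g−p) = 5/4·(10,1) = (12.5000,1.2500)
o1: d²=16 ≤ ρ²=61; F_rep = 17·(-4,0)/16² = (-0.2656,0.0000)
o2: d²=65 > ρ²=61 → inactive
o3: d²=226 > ρ²=61 → inactive
o4: d²=205 > ρ²=61 → inactive
F = F_att + ΣF_rep = (12.2344,1.2500)
p' = p + 1/5·F = (2.4469,6.2500)

Fx=12.2344 Fy=1.2500 x'=2.4469 y'=6.2500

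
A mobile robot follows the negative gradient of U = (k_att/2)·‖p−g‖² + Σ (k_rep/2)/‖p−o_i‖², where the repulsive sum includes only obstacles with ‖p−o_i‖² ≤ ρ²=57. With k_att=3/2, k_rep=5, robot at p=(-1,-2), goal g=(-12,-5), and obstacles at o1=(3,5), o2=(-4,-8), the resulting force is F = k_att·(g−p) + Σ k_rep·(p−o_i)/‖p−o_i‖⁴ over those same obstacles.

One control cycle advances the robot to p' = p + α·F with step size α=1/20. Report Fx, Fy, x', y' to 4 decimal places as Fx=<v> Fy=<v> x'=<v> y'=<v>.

F_att = 3/2·(g−p) = 3/2·(-11,-3) = (-16.5000,-4.5000)
o1: d²=65 > ρ²=57 → inactive
o2: d²=45 ≤ ρ²=57; F_rep = 5·(3,6)/45² = (0.0074,0.0148)
F = F_att + ΣF_rep = (-16.4926,-4.4852)
p' = p + 1/20·F = (-1.8246,-2.2243)

Fx=-16.4926 Fy=-4.4852 x'=-1.8246 y'=-2.2243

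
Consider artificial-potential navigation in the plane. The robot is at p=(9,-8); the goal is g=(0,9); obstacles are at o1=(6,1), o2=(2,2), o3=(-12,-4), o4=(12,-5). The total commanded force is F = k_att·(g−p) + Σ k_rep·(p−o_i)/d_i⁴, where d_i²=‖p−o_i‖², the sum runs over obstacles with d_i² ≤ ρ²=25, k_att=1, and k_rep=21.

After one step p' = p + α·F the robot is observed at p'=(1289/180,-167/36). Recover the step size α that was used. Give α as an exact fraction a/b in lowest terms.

α = 1/5

F_att = 1·(g−p) = 1·(-9,17) = (-9.0000,17.0000)
o1: d²=90 > ρ²=25 → inactive
o2: d²=149 > ρ²=25 → inactive
o3: d²=457 > ρ²=25 → inactive
o4: d²=18 ≤ ρ²=25; F_rep = 21·(-3,-3)/18² = (-0.1944,-0.1944)
F = F_att + ΣF_rep = (-9.1944,16.8056)
Δp = p'−p = (-1.8389,3.3611); α = Δx/Fx = (-331/180) / (-331/36) = 1/5
check: Δy/Fy = (121/36) / (605/36) = 1/5 ✓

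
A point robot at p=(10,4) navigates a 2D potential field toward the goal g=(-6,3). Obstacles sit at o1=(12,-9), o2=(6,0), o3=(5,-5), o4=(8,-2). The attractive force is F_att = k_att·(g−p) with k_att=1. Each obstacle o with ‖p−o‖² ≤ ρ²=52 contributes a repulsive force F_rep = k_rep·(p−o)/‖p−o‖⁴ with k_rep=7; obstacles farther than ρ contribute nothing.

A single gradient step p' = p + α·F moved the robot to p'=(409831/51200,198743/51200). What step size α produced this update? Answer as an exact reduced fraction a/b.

α = 1/8

F_att = 1·(g−p) = 1·(-16,-1) = (-16.0000,-1.0000)
o1: d²=173 > ρ²=52 → inactive
o2: d²=32 ≤ ρ²=52; F_rep = 7·(4,4)/32² = (0.0273,0.0273)
o3: d²=106 > ρ²=52 → inactive
o4: d²=40 ≤ ρ²=52; F_rep = 7·(2,6)/40² = (0.0088,0.0262)
F = F_att + ΣF_rep = (-15.9639,-0.9464)
Δp = p'−p = (-1.9955,-0.1183); α = Δx/Fx = (-102169/51200) / (-102169/6400) = 1/8
check: Δy/Fy = (-6057/51200) / (-6057/6400) = 1/8 ✓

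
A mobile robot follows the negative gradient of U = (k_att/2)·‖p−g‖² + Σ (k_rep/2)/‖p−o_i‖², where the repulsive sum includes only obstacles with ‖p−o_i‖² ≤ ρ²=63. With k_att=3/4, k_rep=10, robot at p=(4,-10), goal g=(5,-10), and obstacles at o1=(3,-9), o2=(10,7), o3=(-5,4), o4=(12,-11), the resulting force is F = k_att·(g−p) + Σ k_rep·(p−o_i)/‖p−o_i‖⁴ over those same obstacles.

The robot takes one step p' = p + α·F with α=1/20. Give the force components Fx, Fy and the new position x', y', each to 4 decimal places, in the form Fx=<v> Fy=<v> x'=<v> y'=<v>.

Fx=3.2500 Fy=-2.5000 x'=4.1625 y'=-10.1250

F_att = 3/4·(g−p) = 3/4·(1,0) = (0.7500,0.0000)
o1: d²=2 ≤ ρ²=63; F_rep = 10·(1,-1)/2² = (2.5000,-2.5000)
o2: d²=325 > ρ²=63 → inactive
o3: d²=277 > ρ²=63 → inactive
o4: d²=65 > ρ²=63 → inactive
F = F_att + ΣF_rep = (3.2500,-2.5000)
p' = p + 1/20·F = (4.1625,-10.1250)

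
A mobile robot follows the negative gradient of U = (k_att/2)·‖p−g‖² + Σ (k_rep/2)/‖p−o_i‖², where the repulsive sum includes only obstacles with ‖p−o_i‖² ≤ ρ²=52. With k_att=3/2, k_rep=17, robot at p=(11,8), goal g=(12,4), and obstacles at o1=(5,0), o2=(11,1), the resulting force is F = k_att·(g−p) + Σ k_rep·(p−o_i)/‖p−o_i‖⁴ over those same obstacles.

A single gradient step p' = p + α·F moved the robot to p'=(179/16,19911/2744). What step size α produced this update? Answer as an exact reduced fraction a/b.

α = 1/8

F_att = 3/2·(g−p) = 3/2·(1,-4) = (1.5000,-6.0000)
o1: d²=100 > ρ²=52 → inactive
o2: d²=49 ≤ ρ²=52; F_rep = 17·(0,7)/49² = (0.0000,0.0496)
F = F_att + ΣF_rep = (1.5000,-5.9504)
Δp = p'−p = (0.1875,-0.7438); α = Δx/Fx = (3/16) / (3/2) = 1/8
check: Δy/Fy = (-2041/2744) / (-2041/343) = 1/8 ✓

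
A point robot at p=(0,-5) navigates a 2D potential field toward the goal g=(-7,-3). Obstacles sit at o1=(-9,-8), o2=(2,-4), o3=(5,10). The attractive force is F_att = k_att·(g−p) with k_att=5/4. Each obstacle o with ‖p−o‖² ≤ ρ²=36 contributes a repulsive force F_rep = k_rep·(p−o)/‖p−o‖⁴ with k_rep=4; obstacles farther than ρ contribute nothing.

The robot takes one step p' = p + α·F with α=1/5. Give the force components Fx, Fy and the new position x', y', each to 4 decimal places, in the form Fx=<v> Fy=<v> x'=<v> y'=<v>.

Fx=-9.0700 Fy=2.3400 x'=-1.8140 y'=-4.5320

F_att = 5/4·(g−p) = 5/4·(-7,2) = (-8.7500,2.5000)
o1: d²=90 > ρ²=36 → inactive
o2: d²=5 ≤ ρ²=36; F_rep = 4·(-2,-1)/5² = (-0.3200,-0.1600)
o3: d²=250 > ρ²=36 → inactive
F = F_att + ΣF_rep = (-9.0700,2.3400)
p' = p + 1/5·F = (-1.8140,-4.5320)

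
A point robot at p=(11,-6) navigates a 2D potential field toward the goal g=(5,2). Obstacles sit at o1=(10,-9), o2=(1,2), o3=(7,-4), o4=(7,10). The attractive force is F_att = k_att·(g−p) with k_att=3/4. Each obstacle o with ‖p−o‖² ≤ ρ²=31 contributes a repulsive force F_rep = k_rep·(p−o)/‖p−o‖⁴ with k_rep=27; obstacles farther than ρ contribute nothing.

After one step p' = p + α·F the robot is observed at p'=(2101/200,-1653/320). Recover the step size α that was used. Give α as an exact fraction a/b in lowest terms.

α = 1/8

F_att = 3/4·(g−p) = 3/4·(-6,8) = (-4.5000,6.0000)
o1: d²=10 ≤ ρ²=31; F_rep = 27·(1,3)/10² = (0.2700,0.8100)
o2: d²=164 > ρ²=31 → inactive
o3: d²=20 ≤ ρ²=31; F_rep = 27·(4,-2)/20² = (0.2700,-0.1350)
o4: d²=272 > ρ²=31 → inactive
F = F_att + ΣF_rep = (-3.9600,6.6750)
Δp = p'−p = (-0.4950,0.8344); α = Δx/Fx = (-99/200) / (-99/25) = 1/8
check: Δy/Fy = (267/320) / (267/40) = 1/8 ✓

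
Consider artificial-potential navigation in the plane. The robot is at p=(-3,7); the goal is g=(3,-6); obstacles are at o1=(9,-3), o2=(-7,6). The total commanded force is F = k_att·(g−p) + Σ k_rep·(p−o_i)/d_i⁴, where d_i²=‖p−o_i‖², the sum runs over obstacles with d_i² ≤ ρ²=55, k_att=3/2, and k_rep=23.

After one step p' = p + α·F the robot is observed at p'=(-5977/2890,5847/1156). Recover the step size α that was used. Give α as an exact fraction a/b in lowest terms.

F_att = 3/2·(g−p) = 3/2·(6,-13) = (9.0000,-19.5000)
o1: d²=244 > ρ²=55 → inactive
o2: d²=17 ≤ ρ²=55; F_rep = 23·(4,1)/17² = (0.3183,0.0796)
F = F_att + ΣF_rep = (9.3183,-19.4204)
Δp = p'−p = (0.9318,-1.9420); α = Δx/Fx = (2693/2890) / (2693/289) = 1/10
check: Δy/Fy = (-2245/1156) / (-11225/578) = 1/10 ✓

α = 1/10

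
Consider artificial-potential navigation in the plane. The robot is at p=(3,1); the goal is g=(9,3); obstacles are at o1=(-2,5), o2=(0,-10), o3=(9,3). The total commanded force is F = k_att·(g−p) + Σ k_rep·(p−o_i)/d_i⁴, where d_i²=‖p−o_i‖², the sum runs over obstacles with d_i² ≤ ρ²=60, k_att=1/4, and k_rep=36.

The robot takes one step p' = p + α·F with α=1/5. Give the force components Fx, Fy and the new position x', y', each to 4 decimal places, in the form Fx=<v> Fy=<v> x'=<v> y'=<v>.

F_att = 1/4·(g−p) = 1/4·(6,2) = (1.5000,0.5000)
o1: d²=41 ≤ ρ²=60; F_rep = 36·(5,-4)/41² = (0.1071,-0.0857)
o2: d²=130 > ρ²=60 → inactive
o3: d²=40 ≤ ρ²=60; F_rep = 36·(-6,-2)/40² = (-0.1350,-0.0450)
F = F_att + ΣF_rep = (1.4721,0.3693)
p' = p + 1/5·F = (3.2944,1.0739)

Fx=1.4721 Fy=0.3693 x'=3.2944 y'=1.0739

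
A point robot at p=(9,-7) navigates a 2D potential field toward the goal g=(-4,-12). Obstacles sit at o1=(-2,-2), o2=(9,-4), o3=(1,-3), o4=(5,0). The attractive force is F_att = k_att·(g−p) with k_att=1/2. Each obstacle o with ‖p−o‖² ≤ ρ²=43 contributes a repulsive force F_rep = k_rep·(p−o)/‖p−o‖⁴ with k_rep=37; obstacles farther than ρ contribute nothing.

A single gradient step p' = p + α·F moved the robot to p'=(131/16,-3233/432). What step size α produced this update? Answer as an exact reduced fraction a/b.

F_att = 1/2·(g−p) = 1/2·(-13,-5) = (-6.5000,-2.5000)
o1: d²=146 > ρ²=43 → inactive
o2: d²=9 ≤ ρ²=43; F_rep = 37·(0,-3)/9² = (0.0000,-1.3704)
o3: d²=80 > ρ²=43 → inactive
o4: d²=65 > ρ²=43 → inactive
F = F_att + ΣF_rep = (-6.5000,-3.8704)
Δp = p'−p = (-0.8125,-0.4838); α = Δx/Fx = (-13/16) / (-13/2) = 1/8
check: Δy/Fy = (-209/432) / (-209/54) = 1/8 ✓

α = 1/8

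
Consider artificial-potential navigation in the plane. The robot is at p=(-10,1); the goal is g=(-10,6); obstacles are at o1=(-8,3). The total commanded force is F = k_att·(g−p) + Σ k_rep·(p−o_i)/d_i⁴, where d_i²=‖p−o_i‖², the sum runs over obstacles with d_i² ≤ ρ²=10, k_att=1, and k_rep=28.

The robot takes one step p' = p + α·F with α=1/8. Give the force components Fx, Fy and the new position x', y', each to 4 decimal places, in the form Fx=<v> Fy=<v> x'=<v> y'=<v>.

Fx=-0.8750 Fy=4.1250 x'=-10.1094 y'=1.5156

F_att = 1·(g−p) = 1·(0,5) = (0.0000,5.0000)
o1: d²=8 ≤ ρ²=10; F_rep = 28·(-2,-2)/8² = (-0.8750,-0.8750)
F = F_att + ΣF_rep = (-0.8750,4.1250)
p' = p + 1/8·F = (-10.1094,1.5156)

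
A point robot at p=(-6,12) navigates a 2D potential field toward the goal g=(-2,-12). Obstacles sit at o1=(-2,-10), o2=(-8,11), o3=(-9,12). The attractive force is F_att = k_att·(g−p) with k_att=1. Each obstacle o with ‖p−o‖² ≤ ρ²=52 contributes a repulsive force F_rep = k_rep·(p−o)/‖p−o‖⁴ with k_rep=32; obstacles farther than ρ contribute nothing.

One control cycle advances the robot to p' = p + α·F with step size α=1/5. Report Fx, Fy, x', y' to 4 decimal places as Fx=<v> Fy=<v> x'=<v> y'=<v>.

Fx=7.7452 Fy=-22.7200 x'=-4.4510 y'=7.4560

F_att = 1·(g−p) = 1·(4,-24) = (4.0000,-24.0000)
o1: d²=500 > ρ²=52 → inactive
o2: d²=5 ≤ ρ²=52; F_rep = 32·(2,1)/5² = (2.5600,1.2800)
o3: d²=9 ≤ ρ²=52; F_rep = 32·(3,0)/9² = (1.1852,0.0000)
F = F_att + ΣF_rep = (7.7452,-22.7200)
p' = p + 1/5·F = (-4.4510,7.4560)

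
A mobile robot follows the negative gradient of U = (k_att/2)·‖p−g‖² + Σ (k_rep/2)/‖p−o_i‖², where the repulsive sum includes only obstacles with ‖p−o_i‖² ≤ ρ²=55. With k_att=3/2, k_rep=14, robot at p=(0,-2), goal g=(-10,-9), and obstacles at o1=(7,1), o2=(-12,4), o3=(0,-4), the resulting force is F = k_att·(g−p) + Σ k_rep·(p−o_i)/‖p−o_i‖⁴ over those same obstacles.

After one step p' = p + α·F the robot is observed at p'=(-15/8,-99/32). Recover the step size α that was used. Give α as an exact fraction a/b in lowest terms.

F_att = 3/2·(g−p) = 3/2·(-10,-7) = (-15.0000,-10.5000)
o1: d²=58 > ρ²=55 → inactive
o2: d²=180 > ρ²=55 → inactive
o3: d²=4 ≤ ρ²=55; F_rep = 14·(0,2)/4² = (0.0000,1.7500)
F = F_att + ΣF_rep = (-15.0000,-8.7500)
Δp = p'−p = (-1.8750,-1.0938); α = Δx/Fx = (-15/8) / (-15) = 1/8
check: Δy/Fy = (-35/32) / (-35/4) = 1/8 ✓

α = 1/8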